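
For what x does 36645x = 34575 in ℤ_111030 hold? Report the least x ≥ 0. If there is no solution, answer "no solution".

First find gcd(36645, 111030):
111030 = 3*36645 + 1095
36645 = 33*1095 + 510
1095 = 2*510 + 75
510 = 6*75 + 60
75 = 1*60 + 15
60 = 4*15 + 0
gcd = 15 and 15 | 34575, so solutions exist. Divide through by 15: 2443x ≡ 2305 (mod 7402).
Now find 2443⁻¹ mod 7402:
7402 = 3×2443 + 73
2443 = 33×73 + 34
73 = 2×34 + 5
34 = 6×5 + 4
5 = 1×4 + 1
4 = 4×1 + 0
Back-substitute:
1 = 5 − 4
1 = −34 + 7·5
1 = 7·73 − 15·34
1 = −15·2443 + 502·73
1 = 502·7402 − 1521·2443
So 2443·(-1521) ≡ 1 (mod 7402), i.e. 2443⁻¹ ≡ 5881.
Then x ≡ 5881·2305 ≡ 2643 (mod 7402); the smallest non-negative solution is x = 2643.

2643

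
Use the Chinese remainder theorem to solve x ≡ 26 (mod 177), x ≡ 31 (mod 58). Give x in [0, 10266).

Write x = 26 + 177·k. Then 177·k ≡ 31 − 26 ≡ 5 (mod 58).
Need 177⁻¹ mod 58. Extended Euclid on (58, 3):
58 = 19×3 + 1
3 = 3×1 + 0
Back-substitute:
1 = 58 − 19·3
177⁻¹ ≡ 39 (mod 58), so k ≡ 39·5 ≡ 21 (mod 58).
x = 26 + 177·21 = 3743.

3743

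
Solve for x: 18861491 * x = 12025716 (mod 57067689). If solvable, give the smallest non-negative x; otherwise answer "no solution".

36786108

First find gcd(18861491, 57067689):
57067689 = 3*18861491 + 483216
18861491 = 39*483216 + 16067
483216 = 30*16067 + 1206
16067 = 13*1206 + 389
1206 = 3*389 + 39
389 = 9*39 + 38
39 = 1*38 + 1
38 = 38*1 + 0
gcd = 1, so a unique solution mod 57067689 exists.
Back-substitute for the Bézout coefficients:
1 = 39 − 38
1 = −389 + 10·39
1 = 10·1206 − 31·389
1 = −31·16067 + 413·1206
1 = 413·483216 − 12421·16067
1 = −12421·18861491 + 484832·483216
1 = 484832·57067689 − 1466917·18861491
So 18861491·(-1466917) ≡ 1 (mod 57067689), giving 18861491⁻¹ ≡ 55600772.
x ≡ 18861491⁻¹·12025716 ≡ 55600772·12025716 ≡ 36786108 (mod 57067689).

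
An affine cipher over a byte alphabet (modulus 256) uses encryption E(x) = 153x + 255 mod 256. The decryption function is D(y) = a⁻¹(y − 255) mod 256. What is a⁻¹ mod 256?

Apply the Euclidean algorithm to 256 and 153:
256 = 1*153 + 103
153 = 1*103 + 50
103 = 2*50 + 3
50 = 16*3 + 2
3 = 1*2 + 1
2 = 2*1 + 0
gcd = 1, so the inverse exists. Back-substitute:
1 = 3 − 2
1 = −50 + 17·3
1 = 17·103 − 35·50
1 = −35·153 + 52·103
1 = 52·256 − 87·153
Hence 153⁻¹ ≡ -87 ≡ 169 (mod 256).

169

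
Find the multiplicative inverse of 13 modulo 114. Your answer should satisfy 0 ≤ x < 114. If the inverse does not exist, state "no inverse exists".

79

gcd(114, 13) by repeated division:
114 = 8×13 + 10
13 = 1×10 + 3
10 = 3×3 + 1
3 = 3×1 + 0
gcd = 1, so the inverse exists. Back-substitute:
1 = 10 − 3·3
1 = −3·13 + 4·10
1 = 4·114 − 35·13
Thus 13·(-35) ≡ 1 (mod 114); reducing, -35 mod 114 = 79.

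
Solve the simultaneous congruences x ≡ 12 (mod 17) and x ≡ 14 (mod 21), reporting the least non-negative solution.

182

Write x = 12 + 17·k. Then 17·k ≡ 14 − 12 ≡ 2 (mod 21).
Need 17⁻¹ mod 21. Extended Euclid on (21, 17):
21 = 1·17 + 4
17 = 4·4 + 1
4 = 4·1 + 0
Back-substitute:
1 = 17 − 4·4
1 = −4·21 + 5·17
17⁻¹ ≡ 5 (mod 21), so k ≡ 5·2 ≡ 10 (mod 21).
x = 12 + 17·10 = 182.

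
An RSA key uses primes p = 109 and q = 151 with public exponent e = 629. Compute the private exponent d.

φ(n) = (p−1)(q−1) = 108·150 = 16200.
Need d with 629·d ≡ 1 (mod 16200). Apply the extended Euclidean algorithm:
16200 = 25×629 + 475
629 = 1×475 + 154
475 = 3×154 + 13
154 = 11×13 + 11
13 = 1×11 + 2
11 = 5×2 + 1
2 = 2×1 + 0
Back-substitute:
1 = 11 − 5·2
1 = −5·13 + 6·11
1 = 6·154 − 71·13
1 = −71·475 + 219·154
1 = 219·629 − 290·475
1 = −290·16200 + 7469·629
So 629·7469 ≡ 1 (mod 16200), hence d = 7469.

7469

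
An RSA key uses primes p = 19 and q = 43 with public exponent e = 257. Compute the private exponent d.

φ(n) = (p−1)(q−1) = 18·42 = 756.
Need d with 257·d ≡ 1 (mod 756). Apply the extended Euclidean algorithm:
756 = 2·257 + 242
257 = 1·242 + 15
242 = 16·15 + 2
15 = 7·2 + 1
2 = 2·1 + 0
Back-substitute:
1 = 15 − 7·2
1 = −7·242 + 113·15
1 = 113·257 − 120·242
1 = −120·756 + 353·257
So 257·353 ≡ 1 (mod 756), hence d = 353.

353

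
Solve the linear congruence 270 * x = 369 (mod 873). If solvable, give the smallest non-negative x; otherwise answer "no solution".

24

First find gcd(270, 873):
873 = 3*270 + 63
270 = 4*63 + 18
63 = 3*18 + 9
18 = 2*9 + 0
gcd = 9 and 9 | 369, so solutions exist. Divide through by 9: 30x ≡ 41 (mod 97).
Now find 30⁻¹ mod 97:
97 = 3·30 + 7
30 = 4·7 + 2
7 = 3·2 + 1
2 = 2·1 + 0
Back-substitute:
1 = 7 − 3·2
1 = −3·30 + 13·7
1 = 13·97 − 42·30
So 30·(-42) ≡ 1 (mod 97), i.e. 30⁻¹ ≡ 55.
Then x ≡ 55·41 ≡ 24 (mod 97); the smallest non-negative solution is x = 24.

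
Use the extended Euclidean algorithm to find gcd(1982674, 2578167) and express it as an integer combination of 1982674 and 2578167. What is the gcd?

1

Repeated division:
2578167 = 1*1982674 + 595493
1982674 = 3*595493 + 196195
595493 = 3*196195 + 6908
196195 = 28*6908 + 2771
6908 = 2*2771 + 1366
2771 = 2*1366 + 39
1366 = 35*39 + 1
39 = 39*1 + 0
gcd(1982674, 2578167) = 1.
Working backward:
1 = 1366 − 35·39
1 = −35·2771 + 71·1366
1 = 71·6908 − 177·2771
1 = −177·196195 + 5027·6908
1 = 5027·595493 − 15258·196195
1 = −15258·1982674 + 50801·595493
1 = 50801·2578167 − 66059·1982674
So 1 = (50801)·2578167 + (-66059)·1982674.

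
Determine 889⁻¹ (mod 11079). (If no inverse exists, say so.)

8599

Run Euclid on (11079, 889):
11079 = 12·889 + 411
889 = 2·411 + 67
411 = 6·67 + 9
67 = 7·9 + 4
9 = 2·4 + 1
4 = 4·1 + 0
gcd = 1, so the inverse exists. Back-substitute:
1 = 9 − 2·4
1 = −2·67 + 15·9
1 = 15·411 − 92·67
1 = −92·889 + 199·411
1 = 199·11079 − 2480·889
Thus 889·(-2480) ≡ 1 (mod 11079); reducing, -2480 mod 11079 = 8599.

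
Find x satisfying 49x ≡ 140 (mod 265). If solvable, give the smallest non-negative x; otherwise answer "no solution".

First find gcd(49, 265):
265 = 5×49 + 20
49 = 2×20 + 9
20 = 2×9 + 2
9 = 4×2 + 1
2 = 2×1 + 0
gcd = 1, so a unique solution mod 265 exists.
Back-substitute for the Bézout coefficients:
1 = 9 − 4·2
1 = −4·20 + 9·9
1 = 9·49 − 22·20
1 = −22·265 + 119·49
So 49·(119) ≡ 1 (mod 265), giving 49⁻¹ ≡ 119.
x ≡ 49⁻¹·140 ≡ 119·140 ≡ 230 (mod 265).

230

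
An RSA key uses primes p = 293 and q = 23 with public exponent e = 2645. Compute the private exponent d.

φ(n) = (p−1)(q−1) = 292·22 = 6424.
Need d with 2645·d ≡ 1 (mod 6424). Apply the extended Euclidean algorithm:
6424 = 2*2645 + 1134
2645 = 2*1134 + 377
1134 = 3*377 + 3
377 = 125*3 + 2
3 = 1*2 + 1
2 = 2*1 + 0
Back-substitute:
1 = 3 − 2
1 = −377 + 126·3
1 = 126·1134 − 379·377
1 = −379·2645 + 884·1134
1 = 884·6424 − 2147·2645
So 2645·(-2147) ≡ 1 (mod 6424), hence d ≡ -2147 ≡ 4277 (mod 6424).

4277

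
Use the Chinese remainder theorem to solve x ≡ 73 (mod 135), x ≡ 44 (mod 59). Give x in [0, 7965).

Write x = 73 + 135·k. Then 135·k ≡ 44 − 73 ≡ 30 (mod 59).
Need 135⁻¹ mod 59. Extended Euclid on (59, 17):
59 = 3*17 + 8
17 = 2*8 + 1
8 = 8*1 + 0
Back-substitute:
1 = 17 − 2·8
1 = −2·59 + 7·17
135⁻¹ ≡ 7 (mod 59), so k ≡ 7·30 ≡ 33 (mod 59).
x = 73 + 135·33 = 4528.

4528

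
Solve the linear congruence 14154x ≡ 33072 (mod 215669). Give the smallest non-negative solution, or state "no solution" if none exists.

208266

First find gcd(14154, 215669):
215669 = 15*14154 + 3359
14154 = 4*3359 + 718
3359 = 4*718 + 487
718 = 1*487 + 231
487 = 2*231 + 25
231 = 9*25 + 6
25 = 4*6 + 1
6 = 6*1 + 0
gcd = 1, so a unique solution mod 215669 exists.
Back-substitute for the Bézout coefficients:
1 = 25 − 4·6
1 = −4·231 + 37·25
1 = 37·487 − 78·231
1 = −78·718 + 115·487
1 = 115·3359 − 538·718
1 = −538·14154 + 2267·3359
1 = 2267·215669 − 34543·14154
So 14154·(-34543) ≡ 1 (mod 215669), giving 14154⁻¹ ≡ 181126.
x ≡ 14154⁻¹·33072 ≡ 181126·33072 ≡ 208266 (mod 215669).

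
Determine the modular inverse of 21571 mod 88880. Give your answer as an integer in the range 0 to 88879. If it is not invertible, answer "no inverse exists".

no inverse exists

Euclidean algorithm on 88880, 21571:
88880 = 4×21571 + 2596
21571 = 8×2596 + 803
2596 = 3×803 + 187
803 = 4×187 + 55
187 = 3×55 + 22
55 = 2×22 + 11
22 = 2×11 + 0
gcd(21571, 88880) = 11 ≠ 1, so 21571 has no multiplicative inverse modulo 88880.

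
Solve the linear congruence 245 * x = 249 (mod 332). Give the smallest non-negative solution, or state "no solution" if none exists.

249

First find gcd(245, 332):
332 = 1*245 + 87
245 = 2*87 + 71
87 = 1*71 + 16
71 = 4*16 + 7
16 = 2*7 + 2
7 = 3*2 + 1
2 = 2*1 + 0
gcd = 1, so a unique solution mod 332 exists.
Back-substitute for the Bézout coefficients:
1 = 7 − 3·2
1 = −3·16 + 7·7
1 = 7·71 − 31·16
1 = −31·87 + 38·71
1 = 38·245 − 107·87
1 = −107·332 + 145·245
So 245·(145) ≡ 1 (mod 332), giving 245⁻¹ ≡ 145.
x ≡ 245⁻¹·249 ≡ 145·249 ≡ 249 (mod 332).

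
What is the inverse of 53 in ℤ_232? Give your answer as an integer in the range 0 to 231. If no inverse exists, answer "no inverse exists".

197

Run Euclid on (232, 53):
232 = 4·53 + 20
53 = 2·20 + 13
20 = 1·13 + 7
13 = 1·7 + 6
7 = 1·6 + 1
6 = 6·1 + 0
gcd = 1, so the inverse exists. Back-substitute:
1 = 7 − 6
1 = −13 + 2·7
1 = 2·20 − 3·13
1 = −3·53 + 8·20
1 = 8·232 − 35·53
Hence 53⁻¹ ≡ -35 ≡ 197 (mod 232).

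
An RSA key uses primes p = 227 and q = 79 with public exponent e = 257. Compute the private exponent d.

11249

φ(n) = (p−1)(q−1) = 226·78 = 17628.
Need d with 257·d ≡ 1 (mod 17628). Apply the extended Euclidean algorithm:
17628 = 68*257 + 152
257 = 1*152 + 105
152 = 1*105 + 47
105 = 2*47 + 11
47 = 4*11 + 3
11 = 3*3 + 2
3 = 1*2 + 1
2 = 2*1 + 0
Back-substitute:
1 = 3 − 2
1 = −11 + 4·3
1 = 4·47 − 17·11
1 = −17·105 + 38·47
1 = 38·152 − 55·105
1 = −55·257 + 93·152
1 = 93·17628 − 6379·257
So 257·(-6379) ≡ 1 (mod 17628), hence d ≡ -6379 ≡ 11249 (mod 17628).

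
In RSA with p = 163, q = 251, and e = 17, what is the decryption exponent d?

33353

φ(n) = (p−1)(q−1) = 162·250 = 40500.
Need d with 17·d ≡ 1 (mod 40500). Apply the extended Euclidean algorithm:
40500 = 2382×17 + 6
17 = 2×6 + 5
6 = 1×5 + 1
5 = 5×1 + 0
Back-substitute:
1 = 6 − 5
1 = −17 + 3·6
1 = 3·40500 − 7147·17
So 17·(-7147) ≡ 1 (mod 40500), hence d ≡ -7147 ≡ 33353 (mod 40500).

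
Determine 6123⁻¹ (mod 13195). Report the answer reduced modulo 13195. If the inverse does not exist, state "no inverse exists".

Euclidean algorithm on 13195, 6123:
13195 = 2·6123 + 949
6123 = 6·949 + 429
949 = 2·429 + 91
429 = 4·91 + 65
91 = 1·65 + 26
65 = 2·26 + 13
26 = 2·13 + 0
Since gcd = 13 > 1, 6123 is not a unit mod 13195.

no inverse exists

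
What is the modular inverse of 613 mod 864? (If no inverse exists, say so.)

685

Extended Euclidean algorithm:
864 = 1*613 + 251
613 = 2*251 + 111
251 = 2*111 + 29
111 = 3*29 + 24
29 = 1*24 + 5
24 = 4*5 + 4
5 = 1*4 + 1
4 = 4*1 + 0
gcd = 1, so the inverse exists. Back-substitute:
1 = 5 − 4
1 = −24 + 5·5
1 = 5·29 − 6·24
1 = −6·111 + 23·29
1 = 23·251 − 52·111
1 = −52·613 + 127·251
1 = 127·864 − 179·613
So 613·(-179) ≡ 1 (mod 864), and -179 ≡ 685 (mod 864).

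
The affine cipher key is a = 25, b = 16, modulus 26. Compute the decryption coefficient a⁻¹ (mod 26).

Extended Euclidean algorithm:
26 = 1×25 + 1
25 = 25×1 + 0
gcd = 1, so the inverse exists. Back-substitute:
1 = 26 − 25
Thus 25·(-1) ≡ 1 (mod 26); reducing, -1 mod 26 = 25.

25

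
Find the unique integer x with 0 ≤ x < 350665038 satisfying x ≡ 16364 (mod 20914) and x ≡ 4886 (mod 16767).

97454690

Write x = 16364 + 20914·k. Then 20914·k ≡ 4886 − 16364 ≡ 5289 (mod 16767).
Need 20914⁻¹ mod 16767. Extended Euclid on (16767, 4147):
16767 = 4×4147 + 179
4147 = 23×179 + 30
179 = 5×30 + 29
30 = 1×29 + 1
29 = 29×1 + 0
Back-substitute:
1 = 30 − 29
1 = −179 + 6·30
1 = 6·4147 − 139·179
1 = −139·16767 + 562·4147
20914⁻¹ ≡ 562 (mod 16767), so k ≡ 562·5289 ≡ 4659 (mod 16767).
x = 16364 + 20914·4659 = 97454690.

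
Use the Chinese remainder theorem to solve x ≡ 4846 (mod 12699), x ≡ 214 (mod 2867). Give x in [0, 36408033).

28882372

Write x = 4846 + 12699·k. Then 12699·k ≡ 214 − 4846 ≡ 1102 (mod 2867).
Need 12699⁻¹ mod 2867. Extended Euclid on (2867, 1231):
2867 = 2*1231 + 405
1231 = 3*405 + 16
405 = 25*16 + 5
16 = 3*5 + 1
5 = 5*1 + 0
Back-substitute:
1 = 16 − 3·5
1 = −3·405 + 76·16
1 = 76·1231 − 231·405
1 = −231·2867 + 538·1231
12699⁻¹ ≡ 538 (mod 2867), so k ≡ 538·1102 ≡ 2274 (mod 2867).
x = 4846 + 12699·2274 = 28882372.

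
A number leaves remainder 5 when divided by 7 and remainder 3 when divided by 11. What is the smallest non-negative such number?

47

Write x = 5 + 7·k. Then 7·k ≡ 3 − 5 ≡ 9 (mod 11).
Need 7⁻¹ mod 11. Extended Euclid on (11, 7):
11 = 1·7 + 4
7 = 1·4 + 3
4 = 1·3 + 1
3 = 3·1 + 0
Back-substitute:
1 = 4 − 3
1 = −7 + 2·4
1 = 2·11 − 3·7
7⁻¹ ≡ 8 (mod 11), so k ≡ 8·9 ≡ 6 (mod 11).
x = 5 + 7·6 = 47.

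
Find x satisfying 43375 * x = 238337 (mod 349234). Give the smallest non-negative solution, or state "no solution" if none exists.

106543

First find gcd(43375, 349234):
349234 = 8·43375 + 2234
43375 = 19·2234 + 929
2234 = 2·929 + 376
929 = 2·376 + 177
376 = 2·177 + 22
177 = 8·22 + 1
22 = 22·1 + 0
gcd = 1, so a unique solution mod 349234 exists.
Back-substitute for the Bézout coefficients:
1 = 177 − 8·22
1 = −8·376 + 17·177
1 = 17·929 − 42·376
1 = −42·2234 + 101·929
1 = 101·43375 − 1961·2234
1 = −1961·349234 + 15789·43375
So 43375·(15789) ≡ 1 (mod 349234), giving 43375⁻¹ ≡ 15789.
x ≡ 43375⁻¹·238337 ≡ 15789·238337 ≡ 106543 (mod 349234).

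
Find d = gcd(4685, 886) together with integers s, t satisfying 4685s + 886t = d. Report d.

1

Apply Euclid's algorithm to 4685 and 886:
4685 = 5*886 + 255
886 = 3*255 + 121
255 = 2*121 + 13
121 = 9*13 + 4
13 = 3*4 + 1
4 = 4*1 + 0
gcd(4685, 886) = 1.
Express as a combination:
1 = 13 − 3·4
1 = −3·121 + 28·13
1 = 28·255 − 59·121
1 = −59·886 + 205·255
1 = 205·4685 − 1084·886
So 1 = (205)·4685 + (-1084)·886.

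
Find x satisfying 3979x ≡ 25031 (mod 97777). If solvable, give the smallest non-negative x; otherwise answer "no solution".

First find gcd(3979, 97777):
97777 = 24·3979 + 2281
3979 = 1·2281 + 1698
2281 = 1·1698 + 583
1698 = 2·583 + 532
583 = 1·532 + 51
532 = 10·51 + 22
51 = 2·22 + 7
22 = 3·7 + 1
7 = 7·1 + 0
gcd = 1, so a unique solution mod 97777 exists.
Back-substitute for the Bézout coefficients:
1 = 22 − 3·7
1 = −3·51 + 7·22
1 = 7·532 − 73·51
1 = −73·583 + 80·532
1 = 80·1698 − 233·583
1 = −233·2281 + 313·1698
1 = 313·3979 − 546·2281
1 = −546·97777 + 13417·3979
So 3979·(13417) ≡ 1 (mod 97777), giving 3979⁻¹ ≡ 13417.
x ≡ 3979⁻¹·25031 ≡ 13417·25031 ≡ 74709 (mod 97777).

74709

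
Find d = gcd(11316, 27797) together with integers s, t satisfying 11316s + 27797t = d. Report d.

1

Repeated division:
27797 = 2×11316 + 5165
11316 = 2×5165 + 986
5165 = 5×986 + 235
986 = 4×235 + 46
235 = 5×46 + 5
46 = 9×5 + 1
5 = 5×1 + 0
gcd(11316, 27797) = 1.
Express as a combination:
1 = 46 − 9·5
1 = −9·235 + 46·46
1 = 46·986 − 193·235
1 = −193·5165 + 1011·986
1 = 1011·11316 − 2215·5165
1 = −2215·27797 + 5441·11316
So 1 = (-2215)·27797 + (5441)·11316.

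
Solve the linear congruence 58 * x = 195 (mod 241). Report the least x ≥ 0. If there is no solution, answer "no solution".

First find gcd(58, 241):
241 = 4·58 + 9
58 = 6·9 + 4
9 = 2·4 + 1
4 = 4·1 + 0
gcd = 1, so a unique solution mod 241 exists.
Back-substitute for the Bézout coefficients:
1 = 9 − 2·4
1 = −2·58 + 13·9
1 = 13·241 − 54·58
So 58·(-54) ≡ 1 (mod 241), giving 58⁻¹ ≡ 187.
x ≡ 58⁻¹·195 ≡ 187·195 ≡ 74 (mod 241).

74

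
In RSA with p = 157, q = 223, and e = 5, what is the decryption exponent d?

φ(n) = (p−1)(q−1) = 156·222 = 34632.
Need d with 5·d ≡ 1 (mod 34632). Apply the extended Euclidean algorithm:
34632 = 6926·5 + 2
5 = 2·2 + 1
2 = 2·1 + 0
Back-substitute:
1 = 5 − 2·2
1 = −2·34632 + 13853·5
So 5·13853 ≡ 1 (mod 34632), hence d = 13853.

13853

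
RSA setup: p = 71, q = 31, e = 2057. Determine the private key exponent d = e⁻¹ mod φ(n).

φ(n) = (p−1)(q−1) = 70·30 = 2100.
Need d with 2057·d ≡ 1 (mod 2100). Apply the extended Euclidean algorithm:
2100 = 1*2057 + 43
2057 = 47*43 + 36
43 = 1*36 + 7
36 = 5*7 + 1
7 = 7*1 + 0
Back-substitute:
1 = 36 − 5·7
1 = −5·43 + 6·36
1 = 6·2057 − 287·43
1 = −287·2100 + 293·2057
So 2057·293 ≡ 1 (mod 2100), hence d = 293.

293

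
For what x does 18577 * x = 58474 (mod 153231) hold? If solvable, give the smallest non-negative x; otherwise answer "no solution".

11254

First find gcd(18577, 153231):
153231 = 8*18577 + 4615
18577 = 4*4615 + 117
4615 = 39*117 + 52
117 = 2*52 + 13
52 = 4*13 + 0
gcd = 13 and 13 | 58474, so solutions exist. Divide through by 13: 1429x ≡ 4498 (mod 11787).
Now find 1429⁻¹ mod 11787:
11787 = 8·1429 + 355
1429 = 4·355 + 9
355 = 39·9 + 4
9 = 2·4 + 1
4 = 4·1 + 0
Back-substitute:
1 = 9 − 2·4
1 = −2·355 + 79·9
1 = 79·1429 − 318·355
1 = −318·11787 + 2623·1429
So 1429⁻¹ ≡ 2623 (mod 11787).
Then x ≡ 2623·4498 ≡ 11254 (mod 11787); the smallest non-negative solution is x = 11254.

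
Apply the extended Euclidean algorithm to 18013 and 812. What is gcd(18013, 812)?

1

Repeated division:
18013 = 22·812 + 149
812 = 5·149 + 67
149 = 2·67 + 15
67 = 4·15 + 7
15 = 2·7 + 1
7 = 7·1 + 0
gcd(18013, 812) = 1.
Back-substituting:
1 = 15 − 2·7
1 = −2·67 + 9·15
1 = 9·149 − 20·67
1 = −20·812 + 109·149
1 = 109·18013 − 2418·812
So 1 = (109)·18013 + (-2418)·812.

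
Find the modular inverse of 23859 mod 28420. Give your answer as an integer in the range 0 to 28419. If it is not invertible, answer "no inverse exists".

8979

Run Euclid on (28420, 23859):
28420 = 1*23859 + 4561
23859 = 5*4561 + 1054
4561 = 4*1054 + 345
1054 = 3*345 + 19
345 = 18*19 + 3
19 = 6*3 + 1
3 = 3*1 + 0
gcd = 1, so the inverse exists. Back-substitute:
1 = 19 − 6·3
1 = −6·345 + 109·19
1 = 109·1054 − 333·345
1 = −333·4561 + 1441·1054
1 = 1441·23859 − 7538·4561
1 = −7538·28420 + 8979·23859
So 23859·8979 ≡ 1 (mod 28420).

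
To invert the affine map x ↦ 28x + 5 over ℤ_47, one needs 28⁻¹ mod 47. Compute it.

42

Extended Euclidean algorithm:
47 = 1×28 + 19
28 = 1×19 + 9
19 = 2×9 + 1
9 = 9×1 + 0
The gcd is 1. Working backward:
1 = 19 − 2·9
1 = −2·28 + 3·19
1 = 3·47 − 5·28
Thus 28·(-5) ≡ 1 (mod 47); reducing, -5 mod 47 = 42.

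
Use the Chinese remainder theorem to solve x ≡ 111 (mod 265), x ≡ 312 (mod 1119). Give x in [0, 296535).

Write x = 111 + 265·k. Then 265·k ≡ 312 − 111 ≡ 201 (mod 1119).
Need 265⁻¹ mod 1119. Extended Euclid on (1119, 265):
1119 = 4×265 + 59
265 = 4×59 + 29
59 = 2×29 + 1
29 = 29×1 + 0
Back-substitute:
1 = 59 − 2·29
1 = −2·265 + 9·59
1 = 9·1119 − 38·265
265⁻¹ ≡ 1081 (mod 1119), so k ≡ 1081·201 ≡ 195 (mod 1119).
x = 111 + 265·195 = 51786.

51786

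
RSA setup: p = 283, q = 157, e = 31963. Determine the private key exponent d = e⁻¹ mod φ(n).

5515

φ(n) = (p−1)(q−1) = 282·156 = 43992.
Need d with 31963·d ≡ 1 (mod 43992). Apply the extended Euclidean algorithm:
43992 = 1*31963 + 12029
31963 = 2*12029 + 7905
12029 = 1*7905 + 4124
7905 = 1*4124 + 3781
4124 = 1*3781 + 343
3781 = 11*343 + 8
343 = 42*8 + 7
8 = 1*7 + 1
7 = 7*1 + 0
Back-substitute:
1 = 8 − 7
1 = −343 + 43·8
1 = 43·3781 − 474·343
1 = −474·4124 + 517·3781
1 = 517·7905 − 991·4124
1 = −991·12029 + 1508·7905
1 = 1508·31963 − 4007·12029
1 = −4007·43992 + 5515·31963
So 31963·5515 ≡ 1 (mod 43992), hence d = 5515.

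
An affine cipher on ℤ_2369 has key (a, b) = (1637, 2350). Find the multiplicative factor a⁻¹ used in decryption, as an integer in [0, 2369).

Run Euclid on (2369, 1637):
2369 = 1*1637 + 732
1637 = 2*732 + 173
732 = 4*173 + 40
173 = 4*40 + 13
40 = 3*13 + 1
13 = 13*1 + 0
Since gcd(1637, 2369) = 1, back-substitute to write 1 as a combination:
1 = 40 − 3·13
1 = −3·173 + 13·40
1 = 13·732 − 55·173
1 = −55·1637 + 123·732
1 = 123·2369 − 178·1637
Hence 1637⁻¹ ≡ -178 ≡ 2191 (mod 2369).

2191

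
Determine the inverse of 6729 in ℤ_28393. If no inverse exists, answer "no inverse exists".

21338

Extended Euclidean algorithm:
28393 = 4*6729 + 1477
6729 = 4*1477 + 821
1477 = 1*821 + 656
821 = 1*656 + 165
656 = 3*165 + 161
165 = 1*161 + 4
161 = 40*4 + 1
4 = 4*1 + 0
gcd = 1, so the inverse exists. Back-substitute:
1 = 161 − 40·4
1 = −40·165 + 41·161
1 = 41·656 − 163·165
1 = −163·821 + 204·656
1 = 204·1477 − 367·821
1 = −367·6729 + 1672·1477
1 = 1672·28393 − 7055·6729
Thus 6729·(-7055) ≡ 1 (mod 28393); reducing, -7055 mod 28393 = 21338.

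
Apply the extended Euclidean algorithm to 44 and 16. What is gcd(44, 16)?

Apply Euclid's algorithm to 44 and 16:
44 = 2·16 + 12
16 = 1·12 + 4
12 = 3·4 + 0
gcd(44, 16) = 4.
Express as a combination:
4 = 16 − 12
4 = −44 + 3·16
So 4 = (-1)·44 + (3)·16.

4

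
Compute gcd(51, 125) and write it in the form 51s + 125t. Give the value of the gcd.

Apply Euclid's algorithm to 125 and 51:
125 = 2*51 + 23
51 = 2*23 + 5
23 = 4*5 + 3
5 = 1*3 + 2
3 = 1*2 + 1
2 = 2*1 + 0
gcd(51, 125) = 1.
Working backward:
1 = 3 − 2
1 = −5 + 2·3
1 = 2·23 − 9·5
1 = −9·51 + 20·23
1 = 20·125 − 49·51
So 1 = (20)·125 + (-49)·51.

1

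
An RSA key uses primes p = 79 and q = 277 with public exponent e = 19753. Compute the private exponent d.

11425

φ(n) = (p−1)(q−1) = 78·276 = 21528.
Need d with 19753·d ≡ 1 (mod 21528). Apply the extended Euclidean algorithm:
21528 = 1*19753 + 1775
19753 = 11*1775 + 228
1775 = 7*228 + 179
228 = 1*179 + 49
179 = 3*49 + 32
49 = 1*32 + 17
32 = 1*17 + 15
17 = 1*15 + 2
15 = 7*2 + 1
2 = 2*1 + 0
Back-substitute:
1 = 15 − 7·2
1 = −7·17 + 8·15
1 = 8·32 − 15·17
1 = −15·49 + 23·32
1 = 23·179 − 84·49
1 = −84·228 + 107·179
1 = 107·1775 − 833·228
1 = −833·19753 + 9270·1775
1 = 9270·21528 − 10103·19753
So 19753·(-10103) ≡ 1 (mod 21528), hence d ≡ -10103 ≡ 11425 (mod 21528).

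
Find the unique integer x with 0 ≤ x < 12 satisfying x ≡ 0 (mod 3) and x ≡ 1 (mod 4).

9

Write x = 0 + 3·k. Then 3·k ≡ 1 − 0 ≡ 1 (mod 4).
Need 3⁻¹ mod 4. Extended Euclid on (4, 3):
4 = 1×3 + 1
3 = 3×1 + 0
Back-substitute:
1 = 4 − 3
3⁻¹ ≡ 3 (mod 4), so k ≡ 3·1 ≡ 3 (mod 4).
x = 0 + 3·3 = 9.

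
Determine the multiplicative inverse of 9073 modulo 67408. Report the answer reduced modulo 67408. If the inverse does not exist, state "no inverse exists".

Run Euclid on (67408, 9073):
67408 = 7·9073 + 3897
9073 = 2·3897 + 1279
3897 = 3·1279 + 60
1279 = 21·60 + 19
60 = 3·19 + 3
19 = 6·3 + 1
3 = 3·1 + 0
Since gcd(9073, 67408) = 1, back-substitute to write 1 as a combination:
1 = 19 − 6·3
1 = −6·60 + 19·19
1 = 19·1279 − 405·60
1 = −405·3897 + 1234·1279
1 = 1234·9073 − 2873·3897
1 = −2873·67408 + 21345·9073
So 9073·21345 ≡ 1 (mod 67408).

21345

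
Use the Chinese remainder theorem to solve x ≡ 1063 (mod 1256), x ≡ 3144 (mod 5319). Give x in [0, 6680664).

Write x = 1063 + 1256·k. Then 1256·k ≡ 3144 − 1063 ≡ 2081 (mod 5319).
Need 1256⁻¹ mod 5319. Extended Euclid on (5319, 1256):
5319 = 4·1256 + 295
1256 = 4·295 + 76
295 = 3·76 + 67
76 = 1·67 + 9
67 = 7·9 + 4
9 = 2·4 + 1
4 = 4·1 + 0
Back-substitute:
1 = 9 − 2·4
1 = −2·67 + 15·9
1 = 15·76 − 17·67
1 = −17·295 + 66·76
1 = 66·1256 − 281·295
1 = −281·5319 + 1190·1256
1256⁻¹ ≡ 1190 (mod 5319), so k ≡ 1190·2081 ≡ 3055 (mod 5319).
x = 1063 + 1256·3055 = 3838143.

3838143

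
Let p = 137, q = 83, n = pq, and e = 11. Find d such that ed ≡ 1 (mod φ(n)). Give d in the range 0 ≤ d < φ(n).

φ(n) = (p−1)(q−1) = 136·82 = 11152.
Need d with 11·d ≡ 1 (mod 11152). Apply the extended Euclidean algorithm:
11152 = 1013×11 + 9
11 = 1×9 + 2
9 = 4×2 + 1
2 = 2×1 + 0
Back-substitute:
1 = 9 − 4·2
1 = −4·11 + 5·9
1 = 5·11152 − 5069·11
So 11·(-5069) ≡ 1 (mod 11152), hence d ≡ -5069 ≡ 6083 (mod 11152).

6083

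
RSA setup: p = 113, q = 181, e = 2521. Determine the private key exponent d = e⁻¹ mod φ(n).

φ(n) = (p−1)(q−1) = 112·180 = 20160.
Need d with 2521·d ≡ 1 (mod 20160). Apply the extended Euclidean algorithm:
20160 = 7*2521 + 2513
2521 = 1*2513 + 8
2513 = 314*8 + 1
8 = 8*1 + 0
Back-substitute:
1 = 2513 − 314·8
1 = −314·2521 + 315·2513
1 = 315·20160 − 2519·2521
So 2521·(-2519) ≡ 1 (mod 20160), hence d ≡ -2519 ≡ 17641 (mod 20160).

17641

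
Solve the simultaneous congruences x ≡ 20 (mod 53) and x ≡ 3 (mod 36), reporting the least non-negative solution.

Write x = 20 + 53·k. Then 53·k ≡ 3 − 20 ≡ 19 (mod 36).
Need 53⁻¹ mod 36. Extended Euclid on (36, 17):
36 = 2·17 + 2
17 = 8·2 + 1
2 = 2·1 + 0
Back-substitute:
1 = 17 − 8·2
1 = −8·36 + 17·17
53⁻¹ ≡ 17 (mod 36), so k ≡ 17·19 ≡ 35 (mod 36).
x = 20 + 53·35 = 1875.

1875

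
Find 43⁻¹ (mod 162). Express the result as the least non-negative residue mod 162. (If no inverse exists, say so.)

Run Euclid on (162, 43):
162 = 3*43 + 33
43 = 1*33 + 10
33 = 3*10 + 3
10 = 3*3 + 1
3 = 3*1 + 0
The gcd is 1. Working backward:
1 = 10 − 3·3
1 = −3·33 + 10·10
1 = 10·43 − 13·33
1 = −13·162 + 49·43
So 43·49 ≡ 1 (mod 162).

49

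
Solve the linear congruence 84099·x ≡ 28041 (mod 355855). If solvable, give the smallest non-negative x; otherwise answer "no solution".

First find gcd(84099, 355855):
355855 = 4×84099 + 19459
84099 = 4×19459 + 6263
19459 = 3×6263 + 670
6263 = 9×670 + 233
670 = 2×233 + 204
233 = 1×204 + 29
204 = 7×29 + 1
29 = 29×1 + 0
gcd = 1, so a unique solution mod 355855 exists.
Back-substitute for the Bézout coefficients:
1 = 204 − 7·29
1 = −7·233 + 8·204
1 = 8·670 − 23·233
1 = −23·6263 + 215·670
1 = 215·19459 − 668·6263
1 = −668·84099 + 2887·19459
1 = 2887·355855 − 12216·84099
So 84099·(-12216) ≡ 1 (mod 355855), giving 84099⁻¹ ≡ 343639.
x ≡ 84099⁻¹·28041 ≡ 343639·28041 ≡ 139509 (mod 355855).

139509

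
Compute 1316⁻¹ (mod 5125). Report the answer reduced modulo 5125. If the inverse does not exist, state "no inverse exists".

2286

Extended Euclidean algorithm:
5125 = 3×1316 + 1177
1316 = 1×1177 + 139
1177 = 8×139 + 65
139 = 2×65 + 9
65 = 7×9 + 2
9 = 4×2 + 1
2 = 2×1 + 0
The gcd is 1. Working backward:
1 = 9 − 4·2
1 = −4·65 + 29·9
1 = 29·139 − 62·65
1 = −62·1177 + 525·139
1 = 525·1316 − 587·1177
1 = −587·5125 + 2286·1316
So 1316·2286 ≡ 1 (mod 5125).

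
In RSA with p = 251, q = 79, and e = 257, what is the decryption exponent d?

φ(n) = (p−1)(q−1) = 250·78 = 19500.
Need d with 257·d ≡ 1 (mod 19500). Apply the extended Euclidean algorithm:
19500 = 75·257 + 225
257 = 1·225 + 32
225 = 7·32 + 1
32 = 32·1 + 0
Back-substitute:
1 = 225 − 7·32
1 = −7·257 + 8·225
1 = 8·19500 − 607·257
So 257·(-607) ≡ 1 (mod 19500), hence d ≡ -607 ≡ 18893 (mod 19500).

18893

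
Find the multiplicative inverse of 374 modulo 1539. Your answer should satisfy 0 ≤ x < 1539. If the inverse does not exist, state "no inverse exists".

Apply the Euclidean algorithm to 1539 and 374:
1539 = 4×374 + 43
374 = 8×43 + 30
43 = 1×30 + 13
30 = 2×13 + 4
13 = 3×4 + 1
4 = 4×1 + 0
The gcd is 1. Working backward:
1 = 13 − 3·4
1 = −3·30 + 7·13
1 = 7·43 − 10·30
1 = −10·374 + 87·43
1 = 87·1539 − 358·374
Hence 374⁻¹ ≡ -358 ≡ 1181 (mod 1539).

1181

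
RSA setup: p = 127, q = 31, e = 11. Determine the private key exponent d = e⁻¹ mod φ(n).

1031

φ(n) = (p−1)(q−1) = 126·30 = 3780.
Need d with 11·d ≡ 1 (mod 3780). Apply the extended Euclidean algorithm:
3780 = 343*11 + 7
11 = 1*7 + 4
7 = 1*4 + 3
4 = 1*3 + 1
3 = 3*1 + 0
Back-substitute:
1 = 4 − 3
1 = −7 + 2·4
1 = 2·11 − 3·7
1 = −3·3780 + 1031·11
So 11·1031 ≡ 1 (mod 3780), hence d = 1031.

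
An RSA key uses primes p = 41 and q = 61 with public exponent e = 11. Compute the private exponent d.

1091

φ(n) = (p−1)(q−1) = 40·60 = 2400.
Need d with 11·d ≡ 1 (mod 2400). Apply the extended Euclidean algorithm:
2400 = 218*11 + 2
11 = 5*2 + 1
2 = 2*1 + 0
Back-substitute:
1 = 11 − 5·2
1 = −5·2400 + 1091·11
So 11·1091 ≡ 1 (mod 2400), hence d = 1091.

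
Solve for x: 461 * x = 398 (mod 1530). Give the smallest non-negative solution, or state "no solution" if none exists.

658

First find gcd(461, 1530):
1530 = 3*461 + 147
461 = 3*147 + 20
147 = 7*20 + 7
20 = 2*7 + 6
7 = 1*6 + 1
6 = 6*1 + 0
gcd = 1, so a unique solution mod 1530 exists.
Back-substitute for the Bézout coefficients:
1 = 7 − 6
1 = −20 + 3·7
1 = 3·147 − 22·20
1 = −22·461 + 69·147
1 = 69·1530 − 229·461
So 461·(-229) ≡ 1 (mod 1530), giving 461⁻¹ ≡ 1301.
x ≡ 461⁻¹·398 ≡ 1301·398 ≡ 658 (mod 1530).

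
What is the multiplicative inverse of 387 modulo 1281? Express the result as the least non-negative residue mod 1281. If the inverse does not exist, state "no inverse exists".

Euclidean algorithm on 1281, 387:
1281 = 3·387 + 120
387 = 3·120 + 27
120 = 4·27 + 12
27 = 2·12 + 3
12 = 4·3 + 0
Since gcd = 3 > 1, 387 is not a unit mod 1281.

no inverse exists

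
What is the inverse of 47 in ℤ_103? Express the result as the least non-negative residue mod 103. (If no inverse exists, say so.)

57

Run Euclid on (103, 47):
103 = 2×47 + 9
47 = 5×9 + 2
9 = 4×2 + 1
2 = 2×1 + 0
Since gcd(47, 103) = 1, back-substitute to write 1 as a combination:
1 = 9 − 4·2
1 = −4·47 + 21·9
1 = 21·103 − 46·47
Hence 47⁻¹ ≡ -46 ≡ 57 (mod 103).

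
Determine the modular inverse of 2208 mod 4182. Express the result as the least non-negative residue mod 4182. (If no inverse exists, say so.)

Euclidean algorithm on 4182, 2208:
4182 = 1·2208 + 1974
2208 = 1·1974 + 234
1974 = 8·234 + 102
234 = 2·102 + 30
102 = 3·30 + 12
30 = 2·12 + 6
12 = 2·6 + 0
The gcd is 6, not 1, hence no inverse exists.

no inverse exists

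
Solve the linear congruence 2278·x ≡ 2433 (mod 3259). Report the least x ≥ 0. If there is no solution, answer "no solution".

First find gcd(2278, 3259):
3259 = 1*2278 + 981
2278 = 2*981 + 316
981 = 3*316 + 33
316 = 9*33 + 19
33 = 1*19 + 14
19 = 1*14 + 5
14 = 2*5 + 4
5 = 1*4 + 1
4 = 4*1 + 0
gcd = 1, so a unique solution mod 3259 exists.
Back-substitute for the Bézout coefficients:
1 = 5 − 4
1 = −14 + 3·5
1 = 3·19 − 4·14
1 = −4·33 + 7·19
1 = 7·316 − 67·33
1 = −67·981 + 208·316
1 = 208·2278 − 483·981
1 = −483·3259 + 691·2278
So 2278·(691) ≡ 1 (mod 3259), giving 2278⁻¹ ≡ 691.
x ≡ 2278⁻¹·2433 ≡ 691·2433 ≡ 2818 (mod 3259).

2818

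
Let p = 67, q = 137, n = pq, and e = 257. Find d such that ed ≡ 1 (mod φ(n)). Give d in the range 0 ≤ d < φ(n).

8033

φ(n) = (p−1)(q−1) = 66·136 = 8976.
Need d with 257·d ≡ 1 (mod 8976). Apply the extended Euclidean algorithm:
8976 = 34·257 + 238
257 = 1·238 + 19
238 = 12·19 + 10
19 = 1·10 + 9
10 = 1·9 + 1
9 = 9·1 + 0
Back-substitute:
1 = 10 − 9
1 = −19 + 2·10
1 = 2·238 − 25·19
1 = −25·257 + 27·238
1 = 27·8976 − 943·257
So 257·(-943) ≡ 1 (mod 8976), hence d ≡ -943 ≡ 8033 (mod 8976).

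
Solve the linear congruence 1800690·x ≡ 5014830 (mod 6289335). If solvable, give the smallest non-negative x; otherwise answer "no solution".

171077

First find gcd(1800690, 6289335):
6289335 = 3*1800690 + 887265
1800690 = 2*887265 + 26160
887265 = 33*26160 + 23985
26160 = 1*23985 + 2175
23985 = 11*2175 + 60
2175 = 36*60 + 15
60 = 4*15 + 0
gcd = 15 and 15 | 5014830, so solutions exist. Divide through by 15: 120046x ≡ 334322 (mod 419289).
Now find 120046⁻¹ mod 419289:
419289 = 3×120046 + 59151
120046 = 2×59151 + 1744
59151 = 33×1744 + 1599
1744 = 1×1599 + 145
1599 = 11×145 + 4
145 = 36×4 + 1
4 = 4×1 + 0
Back-substitute:
1 = 145 − 36·4
1 = −36·1599 + 397·145
1 = 397·1744 − 433·1599
1 = −433·59151 + 14686·1744
1 = 14686·120046 − 29805·59151
1 = −29805·419289 + 104101·120046
So 120046⁻¹ ≡ 104101 (mod 419289).
Then x ≡ 104101·334322 ≡ 171077 (mod 419289); the smallest non-negative solution is x = 171077.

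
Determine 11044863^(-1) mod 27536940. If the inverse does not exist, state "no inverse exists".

no inverse exists

Compute gcd(11044863, 27536940):
27536940 = 2*11044863 + 5447214
11044863 = 2*5447214 + 150435
5447214 = 36*150435 + 31554
150435 = 4*31554 + 24219
31554 = 1*24219 + 7335
24219 = 3*7335 + 2214
7335 = 3*2214 + 693
2214 = 3*693 + 135
693 = 5*135 + 18
135 = 7*18 + 9
18 = 2*9 + 0
The gcd is 9, not 1, hence no inverse exists.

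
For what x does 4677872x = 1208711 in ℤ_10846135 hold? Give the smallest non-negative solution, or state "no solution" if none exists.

1302423

First find gcd(4677872, 10846135):
10846135 = 2·4677872 + 1490391
4677872 = 3·1490391 + 206699
1490391 = 7·206699 + 43498
206699 = 4·43498 + 32707
43498 = 1·32707 + 10791
32707 = 3·10791 + 334
10791 = 32·334 + 103
334 = 3·103 + 25
103 = 4·25 + 3
25 = 8·3 + 1
3 = 3·1 + 0
gcd = 1, so a unique solution mod 10846135 exists.
Back-substitute for the Bézout coefficients:
1 = 25 − 8·3
1 = −8·103 + 33·25
1 = 33·334 − 107·103
1 = −107·10791 + 3457·334
1 = 3457·32707 − 10478·10791
1 = −10478·43498 + 13935·32707
1 = 13935·206699 − 66218·43498
1 = −66218·1490391 + 477461·206699
1 = 477461·4677872 − 1498601·1490391
1 = −1498601·10846135 + 3474663·4677872
So 4677872·(3474663) ≡ 1 (mod 10846135), giving 4677872⁻¹ ≡ 3474663.
x ≡ 4677872⁻¹·1208711 ≡ 3474663·1208711 ≡ 1302423 (mod 10846135).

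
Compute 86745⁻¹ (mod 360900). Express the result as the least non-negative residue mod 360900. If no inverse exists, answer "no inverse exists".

Euclidean algorithm on 360900, 86745:
360900 = 4*86745 + 13920
86745 = 6*13920 + 3225
13920 = 4*3225 + 1020
3225 = 3*1020 + 165
1020 = 6*165 + 30
165 = 5*30 + 15
30 = 2*15 + 0
Since gcd = 15 > 1, 86745 is not a unit mod 360900.

no inverse exists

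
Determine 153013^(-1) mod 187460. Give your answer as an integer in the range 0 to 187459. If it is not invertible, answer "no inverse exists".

Compute gcd(153013, 187460):
187460 = 1×153013 + 34447
153013 = 4×34447 + 15225
34447 = 2×15225 + 3997
15225 = 3×3997 + 3234
3997 = 1×3234 + 763
3234 = 4×763 + 182
763 = 4×182 + 35
182 = 5×35 + 7
35 = 5×7 + 0
The gcd is 7, not 1, hence no inverse exists.

no inverse exists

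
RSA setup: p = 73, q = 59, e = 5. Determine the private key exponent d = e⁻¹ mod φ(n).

φ(n) = (p−1)(q−1) = 72·58 = 4176.
Need d with 5·d ≡ 1 (mod 4176). Apply the extended Euclidean algorithm:
4176 = 835*5 + 1
5 = 5*1 + 0
Back-substitute:
1 = 4176 − 835·5
So 5·(-835) ≡ 1 (mod 4176), hence d ≡ -835 ≡ 3341 (mod 4176).

3341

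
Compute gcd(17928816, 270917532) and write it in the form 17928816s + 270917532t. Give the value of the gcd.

Apply Euclid's algorithm to 270917532 and 17928816:
270917532 = 15×17928816 + 1985292
17928816 = 9×1985292 + 61188
1985292 = 32×61188 + 27276
61188 = 2×27276 + 6636
27276 = 4×6636 + 732
6636 = 9×732 + 48
732 = 15×48 + 12
48 = 4×12 + 0
gcd(17928816, 270917532) = 12.
Back-substituting:
12 = 732 − 15·48
12 = −15·6636 + 136·732
12 = 136·27276 − 559·6636
12 = −559·61188 + 1254·27276
12 = 1254·1985292 − 40687·61188
12 = −40687·17928816 + 367437·1985292
12 = 367437·270917532 − 5552242·17928816
So 12 = (367437)·270917532 + (-5552242)·17928816.

12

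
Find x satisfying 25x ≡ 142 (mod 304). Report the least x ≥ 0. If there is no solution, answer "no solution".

30

First find gcd(25, 304):
304 = 12×25 + 4
25 = 6×4 + 1
4 = 4×1 + 0
gcd = 1, so a unique solution mod 304 exists.
Back-substitute for the Bézout coefficients:
1 = 25 − 6·4
1 = −6·304 + 73·25
So 25·(73) ≡ 1 (mod 304), giving 25⁻¹ ≡ 73.
x ≡ 25⁻¹·142 ≡ 73·142 ≡ 30 (mod 304).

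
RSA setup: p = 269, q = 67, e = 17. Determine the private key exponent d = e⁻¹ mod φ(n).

φ(n) = (p−1)(q−1) = 268·66 = 17688.
Need d with 17·d ≡ 1 (mod 17688). Apply the extended Euclidean algorithm:
17688 = 1040×17 + 8
17 = 2×8 + 1
8 = 8×1 + 0
Back-substitute:
1 = 17 − 2·8
1 = −2·17688 + 2081·17
So 17·2081 ≡ 1 (mod 17688), hence d = 2081.

2081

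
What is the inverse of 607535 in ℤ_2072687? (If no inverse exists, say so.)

Apply the Euclidean algorithm to 2072687 and 607535:
2072687 = 3×607535 + 250082
607535 = 2×250082 + 107371
250082 = 2×107371 + 35340
107371 = 3×35340 + 1351
35340 = 26×1351 + 214
1351 = 6×214 + 67
214 = 3×67 + 13
67 = 5×13 + 2
13 = 6×2 + 1
2 = 2×1 + 0
gcd = 1, so the inverse exists. Back-substitute:
1 = 13 − 6·2
1 = −6·67 + 31·13
1 = 31·214 − 99·67
1 = −99·1351 + 625·214
1 = 625·35340 − 16349·1351
1 = −16349·107371 + 49672·35340
1 = 49672·250082 − 115693·107371
1 = −115693·607535 + 281058·250082
1 = 281058·2072687 − 958867·607535
Hence 607535⁻¹ ≡ -958867 ≡ 1113820 (mod 2072687).

1113820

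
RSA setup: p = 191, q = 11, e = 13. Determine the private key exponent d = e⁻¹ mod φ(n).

877

φ(n) = (p−1)(q−1) = 190·10 = 1900.
Need d with 13·d ≡ 1 (mod 1900). Apply the extended Euclidean algorithm:
1900 = 146×13 + 2
13 = 6×2 + 1
2 = 2×1 + 0
Back-substitute:
1 = 13 − 6·2
1 = −6·1900 + 877·13
So 13·877 ≡ 1 (mod 1900), hence d = 877.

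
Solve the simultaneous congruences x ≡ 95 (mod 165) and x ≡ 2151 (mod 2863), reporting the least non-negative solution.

454505

Write x = 95 + 165·k. Then 165·k ≡ 2151 − 95 ≡ 2056 (mod 2863).
Need 165⁻¹ mod 2863. Extended Euclid on (2863, 165):
2863 = 17×165 + 58
165 = 2×58 + 49
58 = 1×49 + 9
49 = 5×9 + 4
9 = 2×4 + 1
4 = 4×1 + 0
Back-substitute:
1 = 9 − 2·4
1 = −2·49 + 11·9
1 = 11·58 − 13·49
1 = −13·165 + 37·58
1 = 37·2863 − 642·165
165⁻¹ ≡ 2221 (mod 2863), so k ≡ 2221·2056 ≡ 2754 (mod 2863).
x = 95 + 165·2754 = 454505.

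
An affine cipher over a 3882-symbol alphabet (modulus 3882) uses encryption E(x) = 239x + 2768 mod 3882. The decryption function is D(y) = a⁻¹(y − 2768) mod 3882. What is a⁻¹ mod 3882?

1673

Apply the Euclidean algorithm to 3882 and 239:
3882 = 16·239 + 58
239 = 4·58 + 7
58 = 8·7 + 2
7 = 3·2 + 1
2 = 2·1 + 0
The gcd is 1. Working backward:
1 = 7 − 3·2
1 = −3·58 + 25·7
1 = 25·239 − 103·58
1 = −103·3882 + 1673·239
So 239·1673 ≡ 1 (mod 3882).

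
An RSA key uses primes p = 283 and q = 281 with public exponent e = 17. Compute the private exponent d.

φ(n) = (p−1)(q−1) = 282·280 = 78960.
Need d with 17·d ≡ 1 (mod 78960). Apply the extended Euclidean algorithm:
78960 = 4644*17 + 12
17 = 1*12 + 5
12 = 2*5 + 2
5 = 2*2 + 1
2 = 2*1 + 0
Back-substitute:
1 = 5 − 2·2
1 = −2·12 + 5·5
1 = 5·17 − 7·12
1 = −7·78960 + 32513·17
So 17·32513 ≡ 1 (mod 78960), hence d = 32513.

32513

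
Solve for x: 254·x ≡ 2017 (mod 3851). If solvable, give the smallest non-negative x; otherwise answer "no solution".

First find gcd(254, 3851):
3851 = 15*254 + 41
254 = 6*41 + 8
41 = 5*8 + 1
8 = 8*1 + 0
gcd = 1, so a unique solution mod 3851 exists.
Back-substitute for the Bézout coefficients:
1 = 41 − 5·8
1 = −5·254 + 31·41
1 = 31·3851 − 470·254
So 254·(-470) ≡ 1 (mod 3851), giving 254⁻¹ ≡ 3381.
x ≡ 254⁻¹·2017 ≡ 3381·2017 ≡ 3207 (mod 3851).

3207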